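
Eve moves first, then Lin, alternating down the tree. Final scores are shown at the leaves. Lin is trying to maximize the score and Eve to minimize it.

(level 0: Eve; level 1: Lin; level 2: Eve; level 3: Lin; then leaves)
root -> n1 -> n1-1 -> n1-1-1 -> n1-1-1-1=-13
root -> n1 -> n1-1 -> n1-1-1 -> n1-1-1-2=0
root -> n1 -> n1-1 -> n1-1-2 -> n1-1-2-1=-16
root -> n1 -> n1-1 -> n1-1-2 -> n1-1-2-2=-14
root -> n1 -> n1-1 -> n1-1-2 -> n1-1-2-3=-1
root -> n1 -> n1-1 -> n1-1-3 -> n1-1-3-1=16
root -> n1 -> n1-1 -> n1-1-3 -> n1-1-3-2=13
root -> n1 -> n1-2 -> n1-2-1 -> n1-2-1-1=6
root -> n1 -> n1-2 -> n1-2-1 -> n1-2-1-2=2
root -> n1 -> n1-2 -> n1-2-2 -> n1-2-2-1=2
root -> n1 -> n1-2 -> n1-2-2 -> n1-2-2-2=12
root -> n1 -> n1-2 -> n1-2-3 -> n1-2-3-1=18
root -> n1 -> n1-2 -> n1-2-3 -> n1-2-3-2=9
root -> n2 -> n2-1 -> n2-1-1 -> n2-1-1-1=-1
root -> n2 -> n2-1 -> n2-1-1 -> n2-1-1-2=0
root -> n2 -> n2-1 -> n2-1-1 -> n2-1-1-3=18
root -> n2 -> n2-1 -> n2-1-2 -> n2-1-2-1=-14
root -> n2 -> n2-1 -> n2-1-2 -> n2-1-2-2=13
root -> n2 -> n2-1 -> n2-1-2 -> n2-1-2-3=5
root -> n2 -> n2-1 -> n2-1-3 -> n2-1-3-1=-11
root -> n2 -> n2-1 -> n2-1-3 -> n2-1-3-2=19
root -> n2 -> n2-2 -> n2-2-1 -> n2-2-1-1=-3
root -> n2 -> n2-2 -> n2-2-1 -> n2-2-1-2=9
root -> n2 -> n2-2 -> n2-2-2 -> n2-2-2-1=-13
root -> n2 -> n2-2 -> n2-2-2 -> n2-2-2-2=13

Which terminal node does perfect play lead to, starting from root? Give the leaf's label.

n1-2-1-1

n1-1-1 (Lin): max(-13, 0) = 0
n1-1-2 (Lin): max(-16, -14, -1) = -1
n1-1-3 (Lin): max(16, 13) = 16
n1-1 (Eve): min(0, -1, 16) = -1
n1-2-1 (Lin): max(6, 2) = 6
n1-2-2 (Lin): max(2, 12) = 12
n1-2-3 (Lin): max(18, 9) = 18
n1-2 (Eve): min(6, 12, 18) = 6
n1 (Lin): max(-1, 6) = 6
n2-1-1 (Lin): max(-1, 0, 18) = 18
n2-1-2 (Lin): max(-14, 13, 5) = 13
n2-1-3 (Lin): max(-11, 19) = 19
n2-1 (Eve): min(18, 13, 19) = 13
n2-2-1 (Lin): max(-3, 9) = 9
n2-2-2 (Lin): max(-13, 13) = 13
n2-2 (Eve): min(9, 13) = 9
n2 (Lin): max(13, 9) = 13
root (Eve): min(6, 13) = 6
At root, Eve picks n1 (lowest: 6).
At n1, Lin picks n1-2 (highest: 6).
At n1-2, Eve picks n1-2-1 (lowest: 6).
At n1-2-1, Lin picks n1-2-1-1 (highest: 6).
Terminal value 6.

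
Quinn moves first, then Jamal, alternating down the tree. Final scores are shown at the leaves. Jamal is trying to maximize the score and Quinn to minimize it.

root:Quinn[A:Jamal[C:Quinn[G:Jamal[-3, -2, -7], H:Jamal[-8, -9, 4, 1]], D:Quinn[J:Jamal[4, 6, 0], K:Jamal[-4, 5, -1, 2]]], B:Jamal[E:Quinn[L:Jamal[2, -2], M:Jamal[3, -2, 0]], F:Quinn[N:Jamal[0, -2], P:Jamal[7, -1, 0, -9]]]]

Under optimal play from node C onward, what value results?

-2

G (Jamal): max(-3, -2, -7) = -2
H (Jamal): max(-8, -9, 4, 1) = 4
C (Quinn): min(-2, 4) = -2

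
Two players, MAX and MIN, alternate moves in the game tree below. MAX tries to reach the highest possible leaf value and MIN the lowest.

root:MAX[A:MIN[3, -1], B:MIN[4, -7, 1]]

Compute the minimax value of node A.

A (MIN): min(3, -1) = -1

-1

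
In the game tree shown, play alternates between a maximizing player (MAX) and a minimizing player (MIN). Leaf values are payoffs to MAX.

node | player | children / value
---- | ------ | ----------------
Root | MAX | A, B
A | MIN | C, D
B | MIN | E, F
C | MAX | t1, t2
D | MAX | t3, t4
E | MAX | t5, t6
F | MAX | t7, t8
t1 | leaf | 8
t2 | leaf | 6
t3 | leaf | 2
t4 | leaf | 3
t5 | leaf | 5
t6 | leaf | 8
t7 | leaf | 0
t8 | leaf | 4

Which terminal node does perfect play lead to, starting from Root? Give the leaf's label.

C (MAX): max(8, 6) = 8
D (MAX): max(2, 3) = 3
A (MIN): min(8, 3) = 3
E (MAX): max(5, 8) = 8
F (MAX): max(0, 4) = 4
B (MIN): min(8, 4) = 4
Root (MAX): max(3, 4) = 4
At Root, MAX picks B (highest: 4).
At B, MIN picks F (lowest: 4).
At F, MAX picks t8 (highest: 4).
Terminal value 4.

t8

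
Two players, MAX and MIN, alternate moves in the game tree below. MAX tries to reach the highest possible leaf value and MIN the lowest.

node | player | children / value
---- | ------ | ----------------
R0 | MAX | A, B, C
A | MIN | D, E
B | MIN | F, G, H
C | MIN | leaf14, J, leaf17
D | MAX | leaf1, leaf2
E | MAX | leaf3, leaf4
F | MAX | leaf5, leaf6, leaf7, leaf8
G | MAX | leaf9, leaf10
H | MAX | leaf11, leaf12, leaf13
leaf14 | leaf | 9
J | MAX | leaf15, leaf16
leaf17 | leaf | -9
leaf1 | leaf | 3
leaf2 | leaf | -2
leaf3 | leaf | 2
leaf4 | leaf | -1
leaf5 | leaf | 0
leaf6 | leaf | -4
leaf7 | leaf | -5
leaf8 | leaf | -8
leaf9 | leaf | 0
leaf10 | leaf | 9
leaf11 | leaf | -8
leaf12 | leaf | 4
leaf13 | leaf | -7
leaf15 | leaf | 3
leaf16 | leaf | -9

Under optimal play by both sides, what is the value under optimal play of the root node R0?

2

D (MAX): max(3, -2) = 3
E (MAX): max(2, -1) = 2
A (MIN): min(3, 2) = 2
F (MAX): max(0, -4, -5, -8) = 0
G (MAX): max(0, 9) = 9
H (MAX): max(-8, 4, -7) = 4
B (MIN): min(0, 9, 4) = 0
J (MAX): max(3, -9) = 3
C (MIN): min(9, 3, -9) = -9
R0 (MAX): max(2, 0, -9) = 2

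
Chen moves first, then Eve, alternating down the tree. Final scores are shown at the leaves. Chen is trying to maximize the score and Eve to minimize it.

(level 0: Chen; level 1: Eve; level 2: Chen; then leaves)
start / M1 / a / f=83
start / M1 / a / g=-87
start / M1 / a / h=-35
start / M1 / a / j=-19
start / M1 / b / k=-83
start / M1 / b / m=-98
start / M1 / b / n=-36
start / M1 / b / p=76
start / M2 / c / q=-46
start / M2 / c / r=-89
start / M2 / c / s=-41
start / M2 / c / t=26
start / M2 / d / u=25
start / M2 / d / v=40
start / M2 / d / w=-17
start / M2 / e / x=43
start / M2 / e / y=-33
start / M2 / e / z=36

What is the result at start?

76

a (Chen): max(83, -87, -35, -19) = 83
b (Chen): max(-83, -98, -36, 76) = 76
M1 (Eve): min(83, 76) = 76
c (Chen): max(-46, -89, -41, 26) = 26
d (Chen): max(25, 40, -17) = 40
e (Chen): max(43, -33, 36) = 43
M2 (Eve): min(26, 40, 43) = 26
start (Chen): max(76, 26) = 76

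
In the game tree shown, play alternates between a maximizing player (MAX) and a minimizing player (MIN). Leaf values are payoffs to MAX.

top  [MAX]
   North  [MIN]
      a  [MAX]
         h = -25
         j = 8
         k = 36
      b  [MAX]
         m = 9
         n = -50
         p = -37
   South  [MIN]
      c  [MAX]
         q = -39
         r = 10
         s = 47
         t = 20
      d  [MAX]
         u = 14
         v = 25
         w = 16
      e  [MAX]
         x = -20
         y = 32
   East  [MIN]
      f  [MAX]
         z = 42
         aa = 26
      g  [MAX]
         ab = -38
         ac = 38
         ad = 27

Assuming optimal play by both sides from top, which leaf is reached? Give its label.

a (MAX): max(-25, 8, 36) = 36
b (MAX): max(9, -50, -37) = 9
North (MIN): min(36, 9) = 9
c (MAX): max(-39, 10, 47, 20) = 47
d (MAX): max(14, 25, 16) = 25
e (MAX): max(-20, 32) = 32
South (MIN): min(47, 25, 32) = 25
f (MAX): max(42, 26) = 42
g (MAX): max(-38, 38, 27) = 38
East (MIN): min(42, 38) = 38
top (MAX): max(9, 25, 38) = 38
At top, MAX picks East (highest: 38).
At East, MIN picks g (lowest: 38).
At g, MAX picks ac (highest: 38).
Terminal value 38.

ac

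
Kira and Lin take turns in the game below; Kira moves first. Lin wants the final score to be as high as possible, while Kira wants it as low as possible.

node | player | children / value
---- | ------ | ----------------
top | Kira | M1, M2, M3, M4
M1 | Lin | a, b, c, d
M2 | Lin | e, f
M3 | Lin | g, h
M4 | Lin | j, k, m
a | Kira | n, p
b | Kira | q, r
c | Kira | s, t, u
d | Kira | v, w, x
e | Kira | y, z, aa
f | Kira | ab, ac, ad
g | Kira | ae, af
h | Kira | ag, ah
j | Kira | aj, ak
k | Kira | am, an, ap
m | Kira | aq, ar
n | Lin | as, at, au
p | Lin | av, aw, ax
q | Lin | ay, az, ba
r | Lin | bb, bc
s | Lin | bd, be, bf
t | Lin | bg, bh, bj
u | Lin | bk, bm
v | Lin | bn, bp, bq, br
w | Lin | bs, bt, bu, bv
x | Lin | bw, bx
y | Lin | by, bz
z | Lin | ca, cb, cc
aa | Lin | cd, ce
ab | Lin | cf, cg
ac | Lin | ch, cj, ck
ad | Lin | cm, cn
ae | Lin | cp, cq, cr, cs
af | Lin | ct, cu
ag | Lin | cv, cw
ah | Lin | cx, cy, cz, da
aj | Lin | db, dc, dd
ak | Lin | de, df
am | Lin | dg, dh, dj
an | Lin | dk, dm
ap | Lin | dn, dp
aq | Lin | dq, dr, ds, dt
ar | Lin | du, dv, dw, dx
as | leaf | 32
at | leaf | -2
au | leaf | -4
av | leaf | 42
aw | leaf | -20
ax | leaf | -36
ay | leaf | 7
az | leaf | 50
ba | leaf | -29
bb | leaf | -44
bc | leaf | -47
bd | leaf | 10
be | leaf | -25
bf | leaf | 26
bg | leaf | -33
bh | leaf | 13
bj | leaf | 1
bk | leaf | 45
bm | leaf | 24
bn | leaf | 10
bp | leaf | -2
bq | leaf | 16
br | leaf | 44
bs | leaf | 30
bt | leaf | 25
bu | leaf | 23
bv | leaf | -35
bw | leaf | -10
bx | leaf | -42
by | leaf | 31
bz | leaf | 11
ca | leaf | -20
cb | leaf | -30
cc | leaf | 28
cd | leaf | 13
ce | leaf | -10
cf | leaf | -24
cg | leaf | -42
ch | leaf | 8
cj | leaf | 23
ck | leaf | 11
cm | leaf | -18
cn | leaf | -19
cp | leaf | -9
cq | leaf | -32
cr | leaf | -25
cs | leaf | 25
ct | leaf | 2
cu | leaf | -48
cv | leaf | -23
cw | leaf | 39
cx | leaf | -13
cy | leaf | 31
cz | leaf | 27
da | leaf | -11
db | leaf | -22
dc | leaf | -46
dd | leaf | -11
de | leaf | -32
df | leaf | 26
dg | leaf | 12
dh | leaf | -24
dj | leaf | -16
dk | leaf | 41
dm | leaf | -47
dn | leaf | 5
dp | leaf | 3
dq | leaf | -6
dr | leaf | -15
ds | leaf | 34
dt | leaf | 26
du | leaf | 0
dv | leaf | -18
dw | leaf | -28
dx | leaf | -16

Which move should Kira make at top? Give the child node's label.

M4

n (Lin): max(32, -2, -4) = 32
p (Lin): max(42, -20, -36) = 42
a (Kira): min(32, 42) = 32
q (Lin): max(7, 50, -29) = 50
r (Lin): max(-44, -47) = -44
b (Kira): min(50, -44) = -44
s (Lin): max(10, -25, 26) = 26
t (Lin): max(-33, 13, 1) = 13
u (Lin): max(45, 24) = 45
c (Kira): min(26, 13, 45) = 13
v (Lin): max(10, -2, 16, 44) = 44
w (Lin): max(30, 25, 23, -35) = 30
x (Lin): max(-10, -42) = -10
d (Kira): min(44, 30, -10) = -10
M1 (Lin): max(32, -44, 13, -10) = 32
y (Lin): max(31, 11) = 31
z (Lin): max(-20, -30, 28) = 28
aa (Lin): max(13, -10) = 13
e (Kira): min(31, 28, 13) = 13
ab (Lin): max(-24, -42) = -24
ac (Lin): max(8, 23, 11) = 23
ad (Lin): max(-18, -19) = -18
f (Kira): min(-24, 23, -18) = -24
M2 (Lin): max(13, -24) = 13
ae (Lin): max(-9, -32, -25, 25) = 25
af (Lin): max(2, -48) = 2
g (Kira): min(25, 2) = 2
ag (Lin): max(-23, 39) = 39
ah (Lin): max(-13, 31, 27, -11) = 31
h (Kira): min(39, 31) = 31
M3 (Lin): max(2, 31) = 31
aj (Lin): max(-22, -46, -11) = -11
ak (Lin): max(-32, 26) = 26
j (Kira): min(-11, 26) = -11
am (Lin): max(12, -24, -16) = 12
an (Lin): max(41, -47) = 41
ap (Lin): max(5, 3) = 5
k (Kira): min(12, 41, 5) = 5
aq (Lin): max(-6, -15, 34, 26) = 34
ar (Lin): max(0, -18, -28, -16) = 0
m (Kira): min(34, 0) = 0
M4 (Lin): max(-11, 5, 0) = 5
top (Kira): min(32, 13, 31, 5) = 5
Kira at top wants the lowest of {M1=32, M2=13, M3=31, M4=5}, so chooses M4.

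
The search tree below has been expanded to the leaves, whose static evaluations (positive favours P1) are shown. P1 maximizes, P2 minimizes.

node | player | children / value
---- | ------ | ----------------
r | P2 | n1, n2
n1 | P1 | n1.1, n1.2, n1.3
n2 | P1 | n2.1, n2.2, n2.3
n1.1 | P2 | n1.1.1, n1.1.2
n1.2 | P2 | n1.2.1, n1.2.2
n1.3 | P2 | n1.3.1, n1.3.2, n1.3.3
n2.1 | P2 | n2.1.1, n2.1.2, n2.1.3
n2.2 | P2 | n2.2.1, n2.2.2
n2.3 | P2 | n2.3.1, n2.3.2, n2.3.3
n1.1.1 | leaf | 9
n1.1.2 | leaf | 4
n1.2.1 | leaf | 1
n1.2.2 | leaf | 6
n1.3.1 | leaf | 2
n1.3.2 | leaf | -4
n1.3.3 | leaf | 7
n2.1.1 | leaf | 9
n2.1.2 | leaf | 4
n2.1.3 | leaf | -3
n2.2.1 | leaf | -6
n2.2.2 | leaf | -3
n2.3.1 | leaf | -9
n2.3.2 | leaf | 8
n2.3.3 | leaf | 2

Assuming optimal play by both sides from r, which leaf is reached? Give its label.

n1.1 (P2): min(9, 4) = 4
n1.2 (P2): min(1, 6) = 1
n1.3 (P2): min(2, -4, 7) = -4
n1 (P1): max(4, 1, -4) = 4
n2.1 (P2): min(9, 4, -3) = -3
n2.2 (P2): min(-6, -3) = -6
n2.3 (P2): min(-9, 8, 2) = -9
n2 (P1): max(-3, -6, -9) = -3
r (P2): min(4, -3) = -3
At r, P2 picks n2 (lowest: -3).
At n2, P1 picks n2.1 (highest: -3).
At n2.1, P2 picks n2.1.3 (lowest: -3).
Terminal value -3.

n2.1.3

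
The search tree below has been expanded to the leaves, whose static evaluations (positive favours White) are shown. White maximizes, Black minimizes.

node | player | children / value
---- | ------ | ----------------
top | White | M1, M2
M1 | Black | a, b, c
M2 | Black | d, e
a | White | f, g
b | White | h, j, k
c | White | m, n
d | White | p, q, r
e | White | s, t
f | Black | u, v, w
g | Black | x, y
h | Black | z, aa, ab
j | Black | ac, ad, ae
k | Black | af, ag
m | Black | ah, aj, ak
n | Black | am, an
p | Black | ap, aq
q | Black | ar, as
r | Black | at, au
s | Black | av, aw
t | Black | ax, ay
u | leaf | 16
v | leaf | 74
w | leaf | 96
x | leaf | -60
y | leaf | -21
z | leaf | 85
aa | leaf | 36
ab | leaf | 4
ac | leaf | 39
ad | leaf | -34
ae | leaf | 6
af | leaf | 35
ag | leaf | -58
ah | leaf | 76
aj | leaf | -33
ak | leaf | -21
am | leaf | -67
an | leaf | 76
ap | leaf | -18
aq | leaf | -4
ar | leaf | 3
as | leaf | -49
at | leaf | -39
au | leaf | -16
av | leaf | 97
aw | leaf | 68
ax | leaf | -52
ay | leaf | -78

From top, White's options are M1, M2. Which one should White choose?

f (Black): min(16, 74, 96) = 16
g (Black): min(-60, -21) = -60
a (White): max(16, -60) = 16
h (Black): min(85, 36, 4) = 4
j (Black): min(39, -34, 6) = -34
k (Black): min(35, -58) = -58
b (White): max(4, -34, -58) = 4
m (Black): min(76, -33, -21) = -33
n (Black): min(-67, 76) = -67
c (White): max(-33, -67) = -33
M1 (Black): min(16, 4, -33) = -33
p (Black): min(-18, -4) = -18
q (Black): min(3, -49) = -49
r (Black): min(-39, -16) = -39
d (White): max(-18, -49, -39) = -18
s (Black): min(97, 68) = 68
t (Black): min(-52, -78) = -78
e (White): max(68, -78) = 68
M2 (Black): min(-18, 68) = -18
top (White): max(-33, -18) = -18
White at top wants the highest of {M1=-33, M2=-18}, so chooses M2.

M2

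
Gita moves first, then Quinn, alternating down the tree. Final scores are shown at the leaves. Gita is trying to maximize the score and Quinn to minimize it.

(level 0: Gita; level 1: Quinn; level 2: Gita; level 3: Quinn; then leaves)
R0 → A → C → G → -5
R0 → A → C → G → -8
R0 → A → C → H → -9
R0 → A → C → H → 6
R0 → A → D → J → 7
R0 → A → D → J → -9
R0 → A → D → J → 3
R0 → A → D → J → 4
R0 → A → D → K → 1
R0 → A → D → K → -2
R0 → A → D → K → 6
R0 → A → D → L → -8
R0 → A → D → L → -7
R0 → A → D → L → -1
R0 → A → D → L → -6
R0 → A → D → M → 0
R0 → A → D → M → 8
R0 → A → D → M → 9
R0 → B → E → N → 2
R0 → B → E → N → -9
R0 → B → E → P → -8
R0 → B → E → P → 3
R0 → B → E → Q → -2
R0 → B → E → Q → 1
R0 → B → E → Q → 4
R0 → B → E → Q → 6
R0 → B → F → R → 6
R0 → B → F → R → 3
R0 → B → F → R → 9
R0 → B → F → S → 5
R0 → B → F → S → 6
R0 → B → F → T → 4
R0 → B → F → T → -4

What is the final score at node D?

J (Quinn): min(7, -9, 3, 4) = -9
K (Quinn): min(1, -2, 6) = -2
L (Quinn): min(-8, -7, -1, -6) = -8
M (Quinn): min(0, 8, 9) = 0
D (Gita): max(-9, -2, -8, 0) = 0

0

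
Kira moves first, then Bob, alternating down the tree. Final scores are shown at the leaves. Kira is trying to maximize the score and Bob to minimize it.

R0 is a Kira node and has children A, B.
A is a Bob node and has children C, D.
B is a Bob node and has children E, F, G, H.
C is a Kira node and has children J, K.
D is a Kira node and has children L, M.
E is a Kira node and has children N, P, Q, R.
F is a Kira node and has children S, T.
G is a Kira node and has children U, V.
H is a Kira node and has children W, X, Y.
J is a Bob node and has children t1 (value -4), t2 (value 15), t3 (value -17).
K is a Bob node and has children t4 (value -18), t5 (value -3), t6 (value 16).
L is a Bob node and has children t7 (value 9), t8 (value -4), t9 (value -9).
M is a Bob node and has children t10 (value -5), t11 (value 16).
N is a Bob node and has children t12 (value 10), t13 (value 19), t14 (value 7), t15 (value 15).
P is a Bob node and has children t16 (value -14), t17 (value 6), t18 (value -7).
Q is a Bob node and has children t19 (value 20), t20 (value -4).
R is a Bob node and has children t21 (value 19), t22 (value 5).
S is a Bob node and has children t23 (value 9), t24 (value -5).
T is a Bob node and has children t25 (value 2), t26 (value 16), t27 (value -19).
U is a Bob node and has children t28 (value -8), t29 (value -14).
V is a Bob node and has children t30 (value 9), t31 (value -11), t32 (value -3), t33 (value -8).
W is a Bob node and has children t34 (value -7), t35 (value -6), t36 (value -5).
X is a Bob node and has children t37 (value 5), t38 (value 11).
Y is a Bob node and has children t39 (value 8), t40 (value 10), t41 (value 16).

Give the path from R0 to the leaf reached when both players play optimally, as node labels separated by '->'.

J (Bob): min(-4, 15, -17) = -17
K (Bob): min(-18, -3, 16) = -18
C (Kira): max(-17, -18) = -17
L (Bob): min(9, -4, -9) = -9
M (Bob): min(-5, 16) = -5
D (Kira): max(-9, -5) = -5
A (Bob): min(-17, -5) = -17
N (Bob): min(10, 19, 7, 15) = 7
P (Bob): min(-14, 6, -7) = -14
Q (Bob): min(20, -4) = -4
R (Bob): min(19, 5) = 5
E (Kira): max(7, -14, -4, 5) = 7
S (Bob): min(9, -5) = -5
T (Bob): min(2, 16, -19) = -19
F (Kira): max(-5, -19) = -5
U (Bob): min(-8, -14) = -14
V (Bob): min(9, -11, -3, -8) = -11
G (Kira): max(-14, -11) = -11
W (Bob): min(-7, -6, -5) = -7
X (Bob): min(5, 11) = 5
Y (Bob): min(8, 10, 16) = 8
H (Kira): max(-7, 5, 8) = 8
B (Bob): min(7, -5, -11, 8) = -11
R0 (Kira): max(-17, -11) = -11
At R0, Kira picks B (highest: -11).
At B, Bob picks G (lowest: -11).
At G, Kira picks V (highest: -11).
At V, Bob picks t31 (lowest: -11).
Terminal value -11.

R0 -> B -> G -> V -> t31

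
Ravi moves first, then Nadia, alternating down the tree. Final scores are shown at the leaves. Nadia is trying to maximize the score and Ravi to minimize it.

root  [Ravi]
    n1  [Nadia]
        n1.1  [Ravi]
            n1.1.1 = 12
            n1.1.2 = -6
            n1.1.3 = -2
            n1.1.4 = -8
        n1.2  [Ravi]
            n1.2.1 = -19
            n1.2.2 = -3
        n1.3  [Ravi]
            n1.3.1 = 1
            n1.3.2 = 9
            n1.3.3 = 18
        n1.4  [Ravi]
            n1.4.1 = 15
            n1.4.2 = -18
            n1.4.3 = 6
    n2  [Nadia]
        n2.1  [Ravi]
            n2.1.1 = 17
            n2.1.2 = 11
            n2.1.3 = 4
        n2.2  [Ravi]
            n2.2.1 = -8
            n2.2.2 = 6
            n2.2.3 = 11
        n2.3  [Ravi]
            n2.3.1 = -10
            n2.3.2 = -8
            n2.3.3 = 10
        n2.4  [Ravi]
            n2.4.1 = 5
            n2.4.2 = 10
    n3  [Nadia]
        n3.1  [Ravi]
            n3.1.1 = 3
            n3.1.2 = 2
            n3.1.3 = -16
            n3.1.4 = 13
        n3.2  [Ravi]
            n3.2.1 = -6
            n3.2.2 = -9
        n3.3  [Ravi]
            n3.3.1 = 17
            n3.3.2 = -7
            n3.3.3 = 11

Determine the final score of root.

n1.1 (Ravi): min(12, -6, -2, -8) = -8
n1.2 (Ravi): min(-19, -3) = -19
n1.3 (Ravi): min(1, 9, 18) = 1
n1.4 (Ravi): min(15, -18, 6) = -18
n1 (Nadia): max(-8, -19, 1, -18) = 1
n2.1 (Ravi): min(17, 11, 4) = 4
n2.2 (Ravi): min(-8, 6, 11) = -8
n2.3 (Ravi): min(-10, -8, 10) = -10
n2.4 (Ravi): min(5, 10) = 5
n2 (Nadia): max(4, -8, -10, 5) = 5
n3.1 (Ravi): min(3, 2, -16, 13) = -16
n3.2 (Ravi): min(-6, -9) = -9
n3.3 (Ravi): min(17, -7, 11) = -7
n3 (Nadia): max(-16, -9, -7) = -7
root (Ravi): min(1, 5, -7) = -7

-7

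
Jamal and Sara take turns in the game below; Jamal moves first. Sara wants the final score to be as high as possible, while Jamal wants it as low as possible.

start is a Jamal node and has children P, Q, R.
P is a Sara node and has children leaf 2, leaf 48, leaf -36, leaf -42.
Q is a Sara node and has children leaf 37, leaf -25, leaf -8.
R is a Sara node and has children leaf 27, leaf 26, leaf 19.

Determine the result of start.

P (Sara): max(2, 48, -36, -42) = 48
Q (Sara): max(37, -25, -8) = 37
R (Sara): max(27, 26, 19) = 27
start (Jamal): min(48, 37, 27) = 27

27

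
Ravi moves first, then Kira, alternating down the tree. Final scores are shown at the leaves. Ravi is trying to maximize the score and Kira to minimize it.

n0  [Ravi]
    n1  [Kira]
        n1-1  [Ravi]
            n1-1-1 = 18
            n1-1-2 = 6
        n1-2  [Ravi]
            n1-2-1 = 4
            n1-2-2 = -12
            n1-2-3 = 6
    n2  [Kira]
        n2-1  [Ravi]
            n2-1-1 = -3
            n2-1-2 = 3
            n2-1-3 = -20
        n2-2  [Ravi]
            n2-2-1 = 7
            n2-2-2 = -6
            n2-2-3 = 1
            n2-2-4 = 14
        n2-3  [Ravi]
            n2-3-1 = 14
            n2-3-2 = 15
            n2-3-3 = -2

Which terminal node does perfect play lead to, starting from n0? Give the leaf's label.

n1-2-3

n1-1 (Ravi): max(18, 6) = 18
n1-2 (Ravi): max(4, -12, 6) = 6
n1 (Kira): min(18, 6) = 6
n2-1 (Ravi): max(-3, 3, -20) = 3
n2-2 (Ravi): max(7, -6, 1, 14) = 14
n2-3 (Ravi): max(14, 15, -2) = 15
n2 (Kira): min(3, 14, 15) = 3
n0 (Ravi): max(6, 3) = 6
At n0, Ravi picks n1 (highest: 6).
At n1, Kira picks n1-2 (lowest: 6).
At n1-2, Ravi picks n1-2-3 (highest: 6).
Terminal value 6.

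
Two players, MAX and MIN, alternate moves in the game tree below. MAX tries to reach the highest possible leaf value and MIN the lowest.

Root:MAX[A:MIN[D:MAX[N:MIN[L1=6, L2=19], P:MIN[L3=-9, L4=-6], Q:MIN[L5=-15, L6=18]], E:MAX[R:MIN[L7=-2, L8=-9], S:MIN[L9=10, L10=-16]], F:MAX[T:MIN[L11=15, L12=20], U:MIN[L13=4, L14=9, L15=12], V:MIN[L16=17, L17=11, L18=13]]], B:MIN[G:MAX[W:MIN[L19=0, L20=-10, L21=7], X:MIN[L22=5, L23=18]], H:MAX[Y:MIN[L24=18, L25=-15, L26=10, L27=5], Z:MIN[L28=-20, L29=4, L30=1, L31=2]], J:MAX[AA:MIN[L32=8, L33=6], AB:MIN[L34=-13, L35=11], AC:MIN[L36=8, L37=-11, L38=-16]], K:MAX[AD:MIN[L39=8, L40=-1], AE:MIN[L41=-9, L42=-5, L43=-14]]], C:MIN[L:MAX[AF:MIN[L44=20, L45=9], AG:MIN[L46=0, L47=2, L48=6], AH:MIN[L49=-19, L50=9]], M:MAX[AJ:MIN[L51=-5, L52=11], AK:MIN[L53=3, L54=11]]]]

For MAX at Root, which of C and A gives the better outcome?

AF (MIN): min(20, 9) = 9
AG (MIN): min(0, 2, 6) = 0
AH (MIN): min(-19, 9) = -19
L (MAX): max(9, 0, -19) = 9
AJ (MIN): min(-5, 11) = -5
AK (MIN): min(3, 11) = 3
M (MAX): max(-5, 3) = 3
C (MIN): min(9, 3) = 3
N (MIN): min(6, 19) = 6
P (MIN): min(-9, -6) = -9
Q (MIN): min(-15, 18) = -15
D (MAX): max(6, -9, -15) = 6
R (MIN): min(-2, -9) = -9
S (MIN): min(10, -16) = -16
E (MAX): max(-9, -16) = -9
T (MIN): min(15, 20) = 15
U (MIN): min(4, 9, 12) = 4
V (MIN): min(17, 11, 13) = 11
F (MAX): max(15, 4, 11) = 15
A (MIN): min(6, -9, 15) = -9
MAX prefers the higher value; C=3, A=-9. C is better since 3 > -9.

C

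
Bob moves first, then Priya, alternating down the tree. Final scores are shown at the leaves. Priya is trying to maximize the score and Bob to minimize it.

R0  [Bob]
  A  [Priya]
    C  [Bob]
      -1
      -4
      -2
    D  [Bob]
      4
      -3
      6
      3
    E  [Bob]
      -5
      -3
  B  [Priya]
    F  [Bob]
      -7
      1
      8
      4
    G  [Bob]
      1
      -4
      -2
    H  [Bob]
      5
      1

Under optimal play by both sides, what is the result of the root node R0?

C (Bob): min(-1, -4, -2) = -4
D (Bob): min(4, -3, 6, 3) = -3
E (Bob): min(-5, -3) = -5
A (Priya): max(-4, -3, -5) = -3
F (Bob): min(-7, 1, 8, 4) = -7
G (Bob): min(1, -4, -2) = -4
H (Bob): min(5, 1) = 1
B (Priya): max(-7, -4, 1) = 1
R0 (Bob): min(-3, 1) = -3

-3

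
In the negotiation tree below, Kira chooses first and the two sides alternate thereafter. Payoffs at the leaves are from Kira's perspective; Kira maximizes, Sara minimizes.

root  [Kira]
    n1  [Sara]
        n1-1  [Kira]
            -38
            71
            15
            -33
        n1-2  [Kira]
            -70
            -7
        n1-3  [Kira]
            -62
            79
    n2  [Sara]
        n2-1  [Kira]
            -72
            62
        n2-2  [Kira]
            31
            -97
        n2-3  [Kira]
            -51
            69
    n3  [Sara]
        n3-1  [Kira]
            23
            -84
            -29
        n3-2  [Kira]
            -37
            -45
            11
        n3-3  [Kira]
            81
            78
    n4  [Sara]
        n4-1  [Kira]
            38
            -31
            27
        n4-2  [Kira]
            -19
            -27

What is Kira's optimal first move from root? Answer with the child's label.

n1-1 (Kira): max(-38, 71, 15, -33) = 71
n1-2 (Kira): max(-70, -7) = -7
n1-3 (Kira): max(-62, 79) = 79
n1 (Sara): min(71, -7, 79) = -7
n2-1 (Kira): max(-72, 62) = 62
n2-2 (Kira): max(31, -97) = 31
n2-3 (Kira): max(-51, 69) = 69
n2 (Sara): min(62, 31, 69) = 31
n3-1 (Kira): max(23, -84, -29) = 23
n3-2 (Kira): max(-37, -45, 11) = 11
n3-3 (Kira): max(81, 78) = 81
n3 (Sara): min(23, 11, 81) = 11
n4-1 (Kira): max(38, -31, 27) = 38
n4-2 (Kira): max(-19, -27) = -19
n4 (Sara): min(38, -19) = -19
root (Kira): max(-7, 31, 11, -19) = 31
Kira at root wants the highest of {n1=-7, n2=31, n3=11, n4=-19}, so chooses n2.

n2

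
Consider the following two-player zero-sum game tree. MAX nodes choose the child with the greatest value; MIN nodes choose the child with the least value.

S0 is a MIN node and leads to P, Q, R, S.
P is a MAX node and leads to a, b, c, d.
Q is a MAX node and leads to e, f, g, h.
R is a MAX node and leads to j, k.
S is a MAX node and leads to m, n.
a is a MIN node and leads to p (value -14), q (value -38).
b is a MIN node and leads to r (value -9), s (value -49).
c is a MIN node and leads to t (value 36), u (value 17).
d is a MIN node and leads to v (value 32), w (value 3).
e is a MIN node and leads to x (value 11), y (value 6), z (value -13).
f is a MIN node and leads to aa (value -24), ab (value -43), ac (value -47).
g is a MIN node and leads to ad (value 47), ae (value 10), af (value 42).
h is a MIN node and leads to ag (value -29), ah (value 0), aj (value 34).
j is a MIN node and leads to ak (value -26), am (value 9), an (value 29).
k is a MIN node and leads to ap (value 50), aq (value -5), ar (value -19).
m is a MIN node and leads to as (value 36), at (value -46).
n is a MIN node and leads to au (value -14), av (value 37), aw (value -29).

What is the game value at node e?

-13

e (MIN): min(11, 6, -13) = -13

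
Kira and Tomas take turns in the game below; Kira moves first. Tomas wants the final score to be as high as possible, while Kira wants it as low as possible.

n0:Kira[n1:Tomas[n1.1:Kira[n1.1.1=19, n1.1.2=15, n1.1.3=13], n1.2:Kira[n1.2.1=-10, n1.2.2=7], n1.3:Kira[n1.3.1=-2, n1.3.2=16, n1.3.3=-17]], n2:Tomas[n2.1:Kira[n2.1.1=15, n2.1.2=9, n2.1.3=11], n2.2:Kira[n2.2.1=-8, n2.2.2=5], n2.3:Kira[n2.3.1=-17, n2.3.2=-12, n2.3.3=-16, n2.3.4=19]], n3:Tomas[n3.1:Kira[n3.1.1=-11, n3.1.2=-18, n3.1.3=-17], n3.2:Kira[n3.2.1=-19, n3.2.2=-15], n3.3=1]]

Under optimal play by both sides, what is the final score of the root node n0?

n1.1 (Kira): min(19, 15, 13) = 13
n1.2 (Kira): min(-10, 7) = -10
n1.3 (Kira): min(-2, 16, -17) = -17
n1 (Tomas): max(13, -10, -17) = 13
n2.1 (Kira): min(15, 9, 11) = 9
n2.2 (Kira): min(-8, 5) = -8
n2.3 (Kira): min(-17, -12, -16, 19) = -17
n2 (Tomas): max(9, -8, -17) = 9
n3.1 (Kira): min(-11, -18, -17) = -18
n3.2 (Kira): min(-19, -15) = -19
n3 (Tomas): max(-18, -19, 1) = 1
n0 (Kira): min(13, 9, 1) = 1

1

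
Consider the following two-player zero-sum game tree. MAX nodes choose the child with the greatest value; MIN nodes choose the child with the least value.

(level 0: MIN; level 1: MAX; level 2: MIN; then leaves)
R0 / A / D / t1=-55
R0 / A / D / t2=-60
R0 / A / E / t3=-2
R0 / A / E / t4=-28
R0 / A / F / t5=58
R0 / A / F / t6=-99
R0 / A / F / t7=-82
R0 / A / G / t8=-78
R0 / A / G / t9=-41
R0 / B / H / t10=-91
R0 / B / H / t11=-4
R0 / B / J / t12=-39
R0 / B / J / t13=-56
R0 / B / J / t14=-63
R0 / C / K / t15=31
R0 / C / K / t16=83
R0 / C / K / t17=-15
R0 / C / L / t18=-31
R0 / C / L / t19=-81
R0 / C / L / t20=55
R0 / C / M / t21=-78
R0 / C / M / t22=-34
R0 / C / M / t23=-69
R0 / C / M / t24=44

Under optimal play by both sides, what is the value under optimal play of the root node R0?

D (MIN): min(-55, -60) = -60
E (MIN): min(-2, -28) = -28
F (MIN): min(58, -99, -82) = -99
G (MIN): min(-78, -41) = -78
A (MAX): max(-60, -28, -99, -78) = -28
H (MIN): min(-91, -4) = -91
J (MIN): min(-39, -56, -63) = -63
B (MAX): max(-91, -63) = -63
K (MIN): min(31, 83, -15) = -15
L (MIN): min(-31, -81, 55) = -81
M (MIN): min(-78, -34, -69, 44) = -78
C (MAX): max(-15, -81, -78) = -15
R0 (MIN): min(-28, -63, -15) = -63

-63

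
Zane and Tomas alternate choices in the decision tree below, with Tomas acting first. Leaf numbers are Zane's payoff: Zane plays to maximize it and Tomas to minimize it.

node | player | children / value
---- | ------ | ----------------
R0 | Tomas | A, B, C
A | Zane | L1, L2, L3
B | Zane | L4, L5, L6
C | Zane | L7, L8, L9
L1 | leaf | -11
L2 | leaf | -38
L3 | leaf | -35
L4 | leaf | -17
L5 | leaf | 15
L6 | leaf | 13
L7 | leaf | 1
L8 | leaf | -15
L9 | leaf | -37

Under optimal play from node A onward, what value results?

A (Zane): max(-11, -38, -35) = -11

-11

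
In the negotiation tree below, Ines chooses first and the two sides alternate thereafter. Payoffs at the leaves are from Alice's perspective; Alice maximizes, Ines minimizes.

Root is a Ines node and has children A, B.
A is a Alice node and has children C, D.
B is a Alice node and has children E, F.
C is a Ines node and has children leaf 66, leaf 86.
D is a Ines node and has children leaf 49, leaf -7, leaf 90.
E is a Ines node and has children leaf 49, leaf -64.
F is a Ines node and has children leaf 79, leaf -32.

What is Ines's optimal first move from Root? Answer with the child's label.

C (Ines): min(66, 86) = 66
D (Ines): min(49, -7, 90) = -7
A (Alice): max(66, -7) = 66
E (Ines): min(49, -64) = -64
F (Ines): min(79, -32) = -32
B (Alice): max(-64, -32) = -32
Root (Ines): min(66, -32) = -32
Ines at Root wants the lowest of {A=66, B=-32}, so chooses B.

B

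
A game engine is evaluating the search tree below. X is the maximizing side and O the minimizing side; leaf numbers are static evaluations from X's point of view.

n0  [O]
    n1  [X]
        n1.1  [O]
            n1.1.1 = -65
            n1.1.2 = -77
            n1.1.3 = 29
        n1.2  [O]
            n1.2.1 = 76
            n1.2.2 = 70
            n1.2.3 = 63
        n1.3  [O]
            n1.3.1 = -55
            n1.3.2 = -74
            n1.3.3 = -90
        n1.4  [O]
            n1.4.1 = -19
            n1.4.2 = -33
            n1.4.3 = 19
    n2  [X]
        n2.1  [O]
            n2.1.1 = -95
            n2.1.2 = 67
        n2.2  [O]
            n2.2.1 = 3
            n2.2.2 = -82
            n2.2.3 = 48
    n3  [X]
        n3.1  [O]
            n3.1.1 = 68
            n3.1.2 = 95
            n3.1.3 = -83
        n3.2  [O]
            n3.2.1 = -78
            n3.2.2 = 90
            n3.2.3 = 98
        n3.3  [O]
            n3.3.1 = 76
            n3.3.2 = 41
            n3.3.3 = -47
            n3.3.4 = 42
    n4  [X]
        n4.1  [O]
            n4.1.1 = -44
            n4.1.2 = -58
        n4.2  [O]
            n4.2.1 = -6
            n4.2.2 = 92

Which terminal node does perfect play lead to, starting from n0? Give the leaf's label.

n1.1 (O): min(-65, -77, 29) = -77
n1.2 (O): min(76, 70, 63) = 63
n1.3 (O): min(-55, -74, -90) = -90
n1.4 (O): min(-19, -33, 19) = -33
n1 (X): max(-77, 63, -90, -33) = 63
n2.1 (O): min(-95, 67) = -95
n2.2 (O): min(3, -82, 48) = -82
n2 (X): max(-95, -82) = -82
n3.1 (O): min(68, 95, -83) = -83
n3.2 (O): min(-78, 90, 98) = -78
n3.3 (O): min(76, 41, -47, 42) = -47
n3 (X): max(-83, -78, -47) = -47
n4.1 (O): min(-44, -58) = -58
n4.2 (O): min(-6, 92) = -6
n4 (X): max(-58, -6) = -6
n0 (O): min(63, -82, -47, -6) = -82
At n0, O picks n2 (lowest: -82).
At n2, X picks n2.2 (highest: -82).
At n2.2, O picks n2.2.2 (lowest: -82).
Terminal value -82.

n2.2.2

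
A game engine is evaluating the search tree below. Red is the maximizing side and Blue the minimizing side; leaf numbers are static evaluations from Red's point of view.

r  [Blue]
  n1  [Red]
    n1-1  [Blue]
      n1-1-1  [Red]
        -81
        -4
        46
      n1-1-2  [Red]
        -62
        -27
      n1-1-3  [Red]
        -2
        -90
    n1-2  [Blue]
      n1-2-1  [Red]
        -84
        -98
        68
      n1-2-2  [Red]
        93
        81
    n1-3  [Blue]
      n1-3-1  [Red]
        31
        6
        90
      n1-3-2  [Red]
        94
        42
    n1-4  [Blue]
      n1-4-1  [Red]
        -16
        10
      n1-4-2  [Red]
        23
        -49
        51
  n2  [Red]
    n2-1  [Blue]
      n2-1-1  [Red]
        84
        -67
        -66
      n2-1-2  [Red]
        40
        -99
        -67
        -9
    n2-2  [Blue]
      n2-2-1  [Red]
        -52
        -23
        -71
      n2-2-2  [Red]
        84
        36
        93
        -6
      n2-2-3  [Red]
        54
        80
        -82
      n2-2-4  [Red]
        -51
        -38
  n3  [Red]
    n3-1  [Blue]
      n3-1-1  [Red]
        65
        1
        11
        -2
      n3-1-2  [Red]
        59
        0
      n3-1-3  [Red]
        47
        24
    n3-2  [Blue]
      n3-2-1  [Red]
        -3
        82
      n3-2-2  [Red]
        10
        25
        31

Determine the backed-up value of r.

n1-1-1 (Red): max(-81, -4, 46) = 46
n1-1-2 (Red): max(-62, -27) = -27
n1-1-3 (Red): max(-2, -90) = -2
n1-1 (Blue): min(46, -27, -2) = -27
n1-2-1 (Red): max(-84, -98, 68) = 68
n1-2-2 (Red): max(93, 81) = 93
n1-2 (Blue): min(68, 93) = 68
n1-3-1 (Red): max(31, 6, 90) = 90
n1-3-2 (Red): max(94, 42) = 94
n1-3 (Blue): min(90, 94) = 90
n1-4-1 (Red): max(-16, 10) = 10
n1-4-2 (Red): max(23, -49, 51) = 51
n1-4 (Blue): min(10, 51) = 10
n1 (Red): max(-27, 68, 90, 10) = 90
n2-1-1 (Red): max(84, -67, -66) = 84
n2-1-2 (Red): max(40, -99, -67, -9) = 40
n2-1 (Blue): min(84, 40) = 40
n2-2-1 (Red): max(-52, -23, -71) = -23
n2-2-2 (Red): max(84, 36, 93, -6) = 93
n2-2-3 (Red): max(54, 80, -82) = 80
n2-2-4 (Red): max(-51, -38) = -38
n2-2 (Blue): min(-23, 93, 80, -38) = -38
n2 (Red): max(40, -38) = 40
n3-1-1 (Red): max(65, 1, 11, -2) = 65
n3-1-2 (Red): max(59, 0) = 59
n3-1-3 (Red): max(47, 24) = 47
n3-1 (Blue): min(65, 59, 47) = 47
n3-2-1 (Red): max(-3, 82) = 82
n3-2-2 (Red): max(10, 25, 31) = 31
n3-2 (Blue): min(82, 31) = 31
n3 (Red): max(47, 31) = 47
r (Blue): min(90, 40, 47) = 40

40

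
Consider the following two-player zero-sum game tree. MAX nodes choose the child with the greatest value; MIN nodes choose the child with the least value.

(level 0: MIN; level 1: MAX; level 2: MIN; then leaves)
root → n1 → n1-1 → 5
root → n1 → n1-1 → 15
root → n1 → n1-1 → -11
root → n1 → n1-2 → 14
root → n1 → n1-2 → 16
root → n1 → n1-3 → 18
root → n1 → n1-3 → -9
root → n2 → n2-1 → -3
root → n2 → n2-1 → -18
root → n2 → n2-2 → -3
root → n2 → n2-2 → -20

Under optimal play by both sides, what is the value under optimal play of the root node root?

-18

n1-1 (MIN): min(5, 15, -11) = -11
n1-2 (MIN): min(14, 16) = 14
n1-3 (MIN): min(18, -9) = -9
n1 (MAX): max(-11, 14, -9) = 14
n2-1 (MIN): min(-3, -18) = -18
n2-2 (MIN): min(-3, -20) = -20
n2 (MAX): max(-18, -20) = -18
root (MIN): min(14, -18) = -18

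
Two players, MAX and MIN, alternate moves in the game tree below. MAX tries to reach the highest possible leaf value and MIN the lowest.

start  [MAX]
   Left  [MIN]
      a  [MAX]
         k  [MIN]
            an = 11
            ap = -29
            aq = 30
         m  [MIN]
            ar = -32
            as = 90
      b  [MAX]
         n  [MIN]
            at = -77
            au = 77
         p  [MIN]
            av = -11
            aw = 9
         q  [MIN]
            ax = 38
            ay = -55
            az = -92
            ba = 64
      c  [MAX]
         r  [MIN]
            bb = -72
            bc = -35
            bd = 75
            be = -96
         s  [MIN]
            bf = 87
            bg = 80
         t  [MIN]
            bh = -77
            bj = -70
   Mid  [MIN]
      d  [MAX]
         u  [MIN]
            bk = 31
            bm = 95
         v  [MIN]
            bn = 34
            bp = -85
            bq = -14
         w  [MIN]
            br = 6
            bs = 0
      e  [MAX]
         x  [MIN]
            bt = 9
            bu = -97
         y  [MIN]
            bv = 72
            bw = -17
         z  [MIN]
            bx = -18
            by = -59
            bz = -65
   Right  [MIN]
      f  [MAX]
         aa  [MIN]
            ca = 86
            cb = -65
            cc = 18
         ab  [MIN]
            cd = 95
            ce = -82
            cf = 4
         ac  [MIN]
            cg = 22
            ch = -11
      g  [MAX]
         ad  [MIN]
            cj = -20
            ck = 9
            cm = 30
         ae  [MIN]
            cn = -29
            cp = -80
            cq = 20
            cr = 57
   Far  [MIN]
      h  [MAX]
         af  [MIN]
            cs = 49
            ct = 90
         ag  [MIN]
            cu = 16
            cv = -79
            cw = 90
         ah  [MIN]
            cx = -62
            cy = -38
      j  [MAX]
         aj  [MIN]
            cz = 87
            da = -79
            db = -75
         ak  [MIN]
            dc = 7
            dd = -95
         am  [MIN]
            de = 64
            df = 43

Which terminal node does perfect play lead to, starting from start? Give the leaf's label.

df

k (MIN): min(11, -29, 30) = -29
m (MIN): min(-32, 90) = -32
a (MAX): max(-29, -32) = -29
n (MIN): min(-77, 77) = -77
p (MIN): min(-11, 9) = -11
q (MIN): min(38, -55, -92, 64) = -92
b (MAX): max(-77, -11, -92) = -11
r (MIN): min(-72, -35, 75, -96) = -96
s (MIN): min(87, 80) = 80
t (MIN): min(-77, -70) = -77
c (MAX): max(-96, 80, -77) = 80
Left (MIN): min(-29, -11, 80) = -29
u (MIN): min(31, 95) = 31
v (MIN): min(34, -85, -14) = -85
w (MIN): min(6, 0) = 0
d (MAX): max(31, -85, 0) = 31
x (MIN): min(9, -97) = -97
y (MIN): min(72, -17) = -17
z (MIN): min(-18, -59, -65) = -65
e (MAX): max(-97, -17, -65) = -17
Mid (MIN): min(31, -17) = -17
aa (MIN): min(86, -65, 18) = -65
ab (MIN): min(95, -82, 4) = -82
ac (MIN): min(22, -11) = -11
f (MAX): max(-65, -82, -11) = -11
ad (MIN): min(-20, 9, 30) = -20
ae (MIN): min(-29, -80, 20, 57) = -80
g (MAX): max(-20, -80) = -20
Right (MIN): min(-11, -20) = -20
af (MIN): min(49, 90) = 49
ag (MIN): min(16, -79, 90) = -79
ah (MIN): min(-62, -38) = -62
h (MAX): max(49, -79, -62) = 49
aj (MIN): min(87, -79, -75) = -79
ak (MIN): min(7, -95) = -95
am (MIN): min(64, 43) = 43
j (MAX): max(-79, -95, 43) = 43
Far (MIN): min(49, 43) = 43
start (MAX): max(-29, -17, -20, 43) = 43
At start, MAX picks Far (highest: 43).
At Far, MIN picks j (lowest: 43).
At j, MAX picks am (highest: 43).
At am, MIN picks df (lowest: 43).
Terminal value 43.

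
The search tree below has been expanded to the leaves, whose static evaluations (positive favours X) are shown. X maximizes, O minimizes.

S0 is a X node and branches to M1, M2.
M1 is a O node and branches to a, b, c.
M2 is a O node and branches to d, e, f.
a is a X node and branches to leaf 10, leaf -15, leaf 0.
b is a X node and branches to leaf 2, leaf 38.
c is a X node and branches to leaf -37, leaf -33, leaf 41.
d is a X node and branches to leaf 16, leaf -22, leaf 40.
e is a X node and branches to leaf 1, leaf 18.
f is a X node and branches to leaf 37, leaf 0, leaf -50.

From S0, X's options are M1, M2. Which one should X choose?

a (X): max(10, -15, 0) = 10
b (X): max(2, 38) = 38
c (X): max(-37, -33, 41) = 41
M1 (O): min(10, 38, 41) = 10
d (X): max(16, -22, 40) = 40
e (X): max(1, 18) = 18
f (X): max(37, 0, -50) = 37
M2 (O): min(40, 18, 37) = 18
S0 (X): max(10, 18) = 18
X at S0 wants the highest of {M1=10, M2=18}, so chooses M2.

M2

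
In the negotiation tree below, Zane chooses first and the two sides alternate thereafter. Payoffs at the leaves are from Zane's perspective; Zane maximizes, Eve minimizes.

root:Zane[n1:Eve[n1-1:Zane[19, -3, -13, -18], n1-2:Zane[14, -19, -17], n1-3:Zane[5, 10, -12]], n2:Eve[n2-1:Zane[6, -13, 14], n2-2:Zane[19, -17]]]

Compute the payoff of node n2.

14

n2-1 (Zane): max(6, -13, 14) = 14
n2-2 (Zane): max(19, -17) = 19
n2 (Eve): min(14, 19) = 14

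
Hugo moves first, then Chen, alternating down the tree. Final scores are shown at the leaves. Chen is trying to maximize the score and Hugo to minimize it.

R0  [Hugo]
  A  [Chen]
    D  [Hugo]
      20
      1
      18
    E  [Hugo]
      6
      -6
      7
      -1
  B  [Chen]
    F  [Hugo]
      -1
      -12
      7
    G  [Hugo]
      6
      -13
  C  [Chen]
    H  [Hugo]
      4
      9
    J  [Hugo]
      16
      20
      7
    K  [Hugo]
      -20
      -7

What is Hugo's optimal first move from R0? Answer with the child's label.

B

D (Hugo): min(20, 1, 18) = 1
E (Hugo): min(6, -6, 7, -1) = -6
A (Chen): max(1, -6) = 1
F (Hugo): min(-1, -12, 7) = -12
G (Hugo): min(6, -13) = -13
B (Chen): max(-12, -13) = -12
H (Hugo): min(4, 9) = 4
J (Hugo): min(16, 20, 7) = 7
K (Hugo): min(-20, -7) = -20
C (Chen): max(4, 7, -20) = 7
R0 (Hugo): min(1, -12, 7) = -12
Hugo at R0 wants the lowest of {A=1, B=-12, C=7}, so chooses B.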